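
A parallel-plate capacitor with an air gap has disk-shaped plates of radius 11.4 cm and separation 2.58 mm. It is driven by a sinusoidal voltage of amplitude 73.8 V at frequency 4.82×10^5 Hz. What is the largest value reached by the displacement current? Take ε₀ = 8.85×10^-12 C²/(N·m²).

0.0313 A

C = ε₀A/d = (8.85×10^-12)(0.04083)/(2.58×10^-3) = 1.401×10^-10 F; ω = 2πf = 3.028×10^6 rad/s.
I_d = C dV/dt, so |I_d|_max = C V₀ ω = (1.401×10^-10)(73.8)(3.028×10^6) = 0.0313 A.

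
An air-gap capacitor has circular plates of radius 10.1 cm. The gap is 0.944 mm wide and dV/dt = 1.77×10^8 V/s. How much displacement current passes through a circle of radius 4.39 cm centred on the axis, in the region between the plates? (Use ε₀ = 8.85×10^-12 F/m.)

0.0100 A

dE/dt = (dV/dt)/d = 1.875×10^11 V/(m·s); I_d = ε₀(πR²)(dE/dt) = (8.85×10^-12)(0.03205)(1.875×10^11) = 0.05318 A.
Through an area πr² the displacement current is I_d·(πr²/πR²) = I_d (r/R)² = 0.0100 A.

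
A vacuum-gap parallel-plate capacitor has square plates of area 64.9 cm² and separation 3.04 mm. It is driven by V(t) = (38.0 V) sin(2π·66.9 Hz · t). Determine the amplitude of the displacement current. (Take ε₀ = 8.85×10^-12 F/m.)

3.02×10^-7 A

C = ε₀A/d = (8.85×10^-12)(6.49×10^-3)/(3.04×10^-3) = 1.889×10^-11 F; ω = 2πf = 420.3 rad/s.
I_d = C dV/dt, so |I_d|_max = C V₀ ω = (1.889×10^-11)(38.0)(420.3) = 3.02×10^-7 A.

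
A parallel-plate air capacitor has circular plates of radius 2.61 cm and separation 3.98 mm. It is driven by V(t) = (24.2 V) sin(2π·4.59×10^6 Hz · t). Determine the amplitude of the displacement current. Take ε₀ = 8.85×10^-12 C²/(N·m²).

(dE/dt)_max = V₀ω/d = 1.754×10^11 V/(m·s); ω = 2πf = 2.884×10^7 rad/s.
I_d,max = ε₀ A (dE/dt)_max = (8.85×10^-12)(2.140×10^-3)(1.754×10^11) = 3.32×10^-3 A.

3.32×10^-3 A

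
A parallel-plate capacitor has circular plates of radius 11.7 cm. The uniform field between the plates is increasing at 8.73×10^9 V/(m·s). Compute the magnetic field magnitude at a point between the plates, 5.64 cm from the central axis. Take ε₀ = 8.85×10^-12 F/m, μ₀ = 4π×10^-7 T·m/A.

2.74×10^-9 T

Total displacement current: I_d = ε₀(πR²)(dE/dt) = (8.85×10^-12)(0.04301)(8.73×10^9) = 3.323×10^-3 A.
For r < R the Ampère–Maxwell law gives B(2πr) = μ₀ I_d (r²/R²), so B = μ₀ I_d r/(2πR²) = (4π×10^-7)(3.323×10^-3)(0.0564)/(2π·0.117²) = 2.74×10^-9 T.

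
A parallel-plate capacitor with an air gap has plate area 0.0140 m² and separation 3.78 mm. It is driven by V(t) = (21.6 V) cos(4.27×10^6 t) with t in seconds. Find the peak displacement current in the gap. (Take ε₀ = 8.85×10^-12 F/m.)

The displacement current equals the conduction current C dV/dt, which peaks at C V₀ ω.
With C = ε₀A/d = (8.85×10^-12)(0.0140)/(3.78×10^-3) = 3.278×10^-11 F and ω = 4.27×10^6 rad/s, I_d,max = (3.278×10^-11)(21.6)(4.27×10^6) = 3.02×10^-3 A.

3.02×10^-3 A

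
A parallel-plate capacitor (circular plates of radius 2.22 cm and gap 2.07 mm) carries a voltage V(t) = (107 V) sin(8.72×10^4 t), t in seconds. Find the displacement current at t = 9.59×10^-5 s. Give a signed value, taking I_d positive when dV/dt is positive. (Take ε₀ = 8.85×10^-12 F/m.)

-3.01×10^-5 A

dV/dt = (107)(8.72×10^4)·cos(8.36248) = -4.543×10^6 V/s.
I_d = C dV/dt with C = ε₀A/d = (8.85×10^-12)(1.548×10^-3)/(2.07×10^-3) = 6.618×10^-12 F, so I_d = (6.618×10^-12)(-4.543×10^6) = -3.01×10^-5 A.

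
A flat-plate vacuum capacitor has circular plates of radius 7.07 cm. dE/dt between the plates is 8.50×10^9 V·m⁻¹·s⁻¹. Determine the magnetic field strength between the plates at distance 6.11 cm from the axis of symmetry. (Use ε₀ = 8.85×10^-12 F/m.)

2.89×10^-9 T

Total displacement current: I_d = ε₀(πR²)(dE/dt) = (8.85×10^-12)(0.01570)(8.50×10^9) = 1.181×10^-3 A.
An Ampèrian loop of radius r encloses a fraction (r/R)² of I_d. Then B·2πr = μ₀ I_d (r/R)², giving B = μ₀ I_d r/(2πR²) = 2.89×10^-9 T.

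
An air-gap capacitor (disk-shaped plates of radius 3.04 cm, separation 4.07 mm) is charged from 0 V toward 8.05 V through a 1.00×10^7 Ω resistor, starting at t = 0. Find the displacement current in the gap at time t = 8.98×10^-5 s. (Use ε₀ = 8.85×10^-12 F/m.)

C = ε₀A/d = (8.85×10^-12)(2.903×10^-3)/(4.07×10^-3) = 6.312×10^-12 F and τ = RC = 6.312×10^-5 s. I_d in the gap equals the RC charging current.
I_d(t) = (V₀/R) e^(−t/τ) = 8.050×10^-7 · e^(−1.423) = 1.94×10^-7 A.

1.94×10^-7 A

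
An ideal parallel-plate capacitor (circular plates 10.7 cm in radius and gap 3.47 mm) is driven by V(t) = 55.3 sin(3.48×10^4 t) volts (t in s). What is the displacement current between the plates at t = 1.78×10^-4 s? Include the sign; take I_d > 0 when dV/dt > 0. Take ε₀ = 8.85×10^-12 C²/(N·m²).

C = ε₀A/d = (8.85×10^-12)(0.03597)/(3.47×10^-3) = 9.174×10^-11 F. dV/dt = V₀ω·cos(ωt); at ωt = 6.1944 rad this factor is 0.9961.
I_d = C dV/dt = (9.174×10^-11)(55.3)(3.48×10^4)(0.9961) = 1.76×10^-4 A.

1.76×10^-4 A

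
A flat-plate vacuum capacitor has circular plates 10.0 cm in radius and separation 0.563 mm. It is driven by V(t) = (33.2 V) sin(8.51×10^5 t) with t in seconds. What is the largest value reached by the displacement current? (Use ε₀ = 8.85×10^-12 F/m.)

0.0140 A

(dE/dt)_max = V₀ω/d = 5.018×10^10 V/(m·s); ω = 8.51×10^5 rad/s.
I_d,max = ε₀ A (dE/dt)_max = (8.85×10^-12)(0.03142)(5.018×10^10) = 0.0140 A.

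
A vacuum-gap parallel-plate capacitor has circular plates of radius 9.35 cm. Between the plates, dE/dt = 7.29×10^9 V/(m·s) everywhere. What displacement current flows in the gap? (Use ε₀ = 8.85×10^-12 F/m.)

With a uniform field, Φ_E = EA, so I_d = ε₀ A dE/dt = 1.77×10^-3 A.

1.77×10^-3 A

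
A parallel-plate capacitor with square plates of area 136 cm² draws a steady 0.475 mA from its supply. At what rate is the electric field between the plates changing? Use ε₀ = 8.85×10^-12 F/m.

The displacement current between the plates equals the conduction current, I_d = 0.475 mA.
Inverting I_d = ε₀ A dE/dt gives dE/dt = 4.75×10^-4 / (8.85×10^-12 · 0.0136) = 3.95×10^9 V/(m·s).

3.95×10^9 V/(m·s)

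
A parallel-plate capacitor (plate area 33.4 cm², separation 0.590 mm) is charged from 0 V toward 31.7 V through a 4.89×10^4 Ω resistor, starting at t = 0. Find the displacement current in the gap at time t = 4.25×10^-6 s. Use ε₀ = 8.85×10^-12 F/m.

1.14×10^-4 A

With C = ε₀A/d = (8.85×10^-12)(3.34×10^-3)/(5.90×10^-4) = 5.010×10^-11 F, the time constant is τ = RC = 2.450×10^-6 s, so t/τ = 1.735 and e^(−t/τ) = 0.1764.
I_d = I_cond = (V₀/R) e^(−t/τ) = (6.483×10^-4)(0.1764) = 1.14×10^-4 A.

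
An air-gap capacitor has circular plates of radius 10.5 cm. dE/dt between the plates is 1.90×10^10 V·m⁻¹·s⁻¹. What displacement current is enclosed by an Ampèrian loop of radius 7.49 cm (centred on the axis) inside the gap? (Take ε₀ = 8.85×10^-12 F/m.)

Total displacement current: I_d = ε₀(πR²)(dE/dt) = (8.85×10^-12)(0.03464)(1.90×10^10) = 5.825×10^-3 A.
The field is uniform, so I_d,enc = I_d (r/R)² = (5.825×10^-3)(7.49/10.5)² = 2.96×10^-3 A.

2.96×10^-3 A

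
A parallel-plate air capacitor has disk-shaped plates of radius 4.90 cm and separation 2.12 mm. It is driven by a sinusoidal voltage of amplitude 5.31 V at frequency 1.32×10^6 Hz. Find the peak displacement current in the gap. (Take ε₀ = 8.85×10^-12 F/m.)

1.39×10^-3 A

(dE/dt)_max = V₀ω/d = 2.077×10^10 V/(m·s); ω = 2πf = 8.294×10^6 rad/s.
I_d,max = ε₀ A (dE/dt)_max = (8.85×10^-12)(7.543×10^-3)(2.077×10^10) = 1.39×10^-3 A.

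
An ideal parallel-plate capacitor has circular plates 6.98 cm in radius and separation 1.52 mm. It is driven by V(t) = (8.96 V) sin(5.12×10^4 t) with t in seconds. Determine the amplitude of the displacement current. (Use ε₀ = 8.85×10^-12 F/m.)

4.09×10^-5 A

The displacement current equals the conduction current C dV/dt, which peaks at C V₀ ω.
With C = ε₀A/d = (8.85×10^-12)(0.01531)/(1.52×10^-3) = 8.914×10^-11 F and ω = 5.12×10^4 rad/s, I_d,max = (8.914×10^-11)(8.96)(5.12×10^4) = 4.09×10^-5 A.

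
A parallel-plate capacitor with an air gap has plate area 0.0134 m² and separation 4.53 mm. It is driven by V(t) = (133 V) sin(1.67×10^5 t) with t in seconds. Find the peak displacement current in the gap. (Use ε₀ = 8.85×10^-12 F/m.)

C = ε₀A/d = (8.85×10^-12)(0.0134)/(4.53×10^-3) = 2.618×10^-11 F; ω = 1.67×10^5 rad/s.
I_d = C dV/dt, so |I_d|_max = C V₀ ω = (2.618×10^-11)(133)(1.67×10^5) = 5.81×10^-4 A.

5.81×10^-4 A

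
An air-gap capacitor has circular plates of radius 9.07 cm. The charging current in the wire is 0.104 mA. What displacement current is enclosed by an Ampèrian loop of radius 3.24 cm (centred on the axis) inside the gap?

1.33×10^-5 A

No conduction current crosses the gap, so I_d there equals the 1.04×10^-4 A in the leads.
The field is uniform, so I_d,enc = I_d (r/R)² = (1.04×10^-4)(3.24/9.07)² = 1.33×10^-5 A.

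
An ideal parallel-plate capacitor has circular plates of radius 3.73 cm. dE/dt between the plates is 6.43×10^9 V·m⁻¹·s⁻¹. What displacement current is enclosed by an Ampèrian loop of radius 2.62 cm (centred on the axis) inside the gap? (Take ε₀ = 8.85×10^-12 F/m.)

Through the whole plate area (πR² = 4.371×10^-3 m²), I_d = ε₀ πR² dE/dt = 2.487×10^-4 A.
The field is uniform, so I_d,enc = I_d (r/R)² = (2.487×10^-4)(2.62/3.73)² = 1.23×10^-4 A.

1.23×10^-4 A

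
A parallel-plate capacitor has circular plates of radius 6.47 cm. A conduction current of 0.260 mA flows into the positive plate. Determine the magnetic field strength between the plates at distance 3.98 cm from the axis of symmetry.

4.94×10^-10 T

Between the plates the displacement current equals the wire current: I_d = 0.260 mA = 2.60×10^-4 A.
An Ampèrian loop of radius r encloses a fraction (r/R)² of I_d. Then B·2πr = μ₀ I_d (r/R)², giving B = μ₀ I_d r/(2πR²) = 4.94×10^-10 T.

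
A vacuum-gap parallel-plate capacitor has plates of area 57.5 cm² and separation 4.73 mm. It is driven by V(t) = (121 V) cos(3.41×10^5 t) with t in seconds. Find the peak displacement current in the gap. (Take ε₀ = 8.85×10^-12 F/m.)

4.44×10^-4 A

The displacement current equals the conduction current C dV/dt, which peaks at C V₀ ω.
With C = ε₀A/d = (8.85×10^-12)(5.75×10^-3)/(4.73×10^-3) = 1.076×10^-11 F and ω = 3.41×10^5 rad/s, I_d,max = (1.076×10^-11)(121)(3.41×10^5) = 4.44×10^-4 A.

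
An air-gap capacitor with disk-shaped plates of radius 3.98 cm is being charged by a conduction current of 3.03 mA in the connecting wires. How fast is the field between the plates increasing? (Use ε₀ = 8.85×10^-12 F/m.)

By continuity, I_d in the gap equals the 3.03 mA flowing in the wire.
Since I_d = ε₀ A dE/dt, dE/dt = I_d/(ε₀A) = (3.03×10^-3)/((8.85×10^-12)(4.976×10^-3)) = 6.88×10^10 V/(m·s).

6.88×10^10 V/(m·s)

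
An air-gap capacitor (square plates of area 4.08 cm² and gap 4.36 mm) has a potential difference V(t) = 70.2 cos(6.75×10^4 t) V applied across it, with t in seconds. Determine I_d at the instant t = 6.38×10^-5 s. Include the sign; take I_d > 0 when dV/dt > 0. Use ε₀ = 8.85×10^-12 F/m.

dV/dt = (70.2)(6.75×10^4)·−sin(4.3065) = 4.354×10^6 V/s.
I_d = C dV/dt with C = ε₀A/d = (8.85×10^-12)(4.08×10^-4)/(4.36×10^-3) = 8.282×10^-13 F, so I_d = (8.282×10^-13)(4.354×10^6) = 3.61×10^-6 A.

3.61×10^-6 A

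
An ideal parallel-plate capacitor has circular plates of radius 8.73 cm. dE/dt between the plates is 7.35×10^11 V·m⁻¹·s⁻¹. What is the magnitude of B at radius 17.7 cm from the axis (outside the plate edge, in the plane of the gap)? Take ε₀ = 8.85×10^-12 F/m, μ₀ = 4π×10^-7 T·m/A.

1.76×10^-7 T

I_d = ε₀ dΦ_E/dt = ε₀ πR² (dE/dt) = (8.85×10^-12)(0.02394)(7.35×10^11) = 0.1557 A through the full plate area.
For r ≥ R the full I_d is enclosed: B = μ₀ I_d/(2πr) = (4π×10^-7)(0.1557)/(2π·0.177) = 1.76×10^-7 T.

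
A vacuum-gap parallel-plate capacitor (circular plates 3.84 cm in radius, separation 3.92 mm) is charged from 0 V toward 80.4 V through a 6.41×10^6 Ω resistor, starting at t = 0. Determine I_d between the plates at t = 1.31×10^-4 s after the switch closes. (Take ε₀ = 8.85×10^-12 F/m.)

1.78×10^-6 A

C = ε₀A/d = (8.85×10^-12)(4.632×10^-3)/(3.92×10^-3) = 1.046×10^-11 F, so τ = RC = 6.705×10^-5 s.
The conduction current is I(t) = (V₀/R) e^(−t/τ), and the displacement current between the plates equals it.
t/τ = 1.954; I_d = (80.4/6.41×10^6) · e^(−1.954) = (1.254×10^-5)(0.1417) = 1.78×10^-6 A.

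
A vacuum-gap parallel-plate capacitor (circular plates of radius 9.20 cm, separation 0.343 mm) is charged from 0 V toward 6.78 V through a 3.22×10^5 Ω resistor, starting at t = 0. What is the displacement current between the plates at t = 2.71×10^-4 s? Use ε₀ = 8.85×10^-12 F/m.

6.17×10^-6 A

C = ε₀A/d = (8.85×10^-12)(0.02659)/(3.43×10^-4) = 6.861×10^-10 F and τ = RC = 2.209×10^-4 s. I_d in the gap equals the RC charging current.
I_d(t) = (V₀/R) e^(−t/τ) = 2.106×10^-5 · e^(−1.227) = 6.17×10^-6 A.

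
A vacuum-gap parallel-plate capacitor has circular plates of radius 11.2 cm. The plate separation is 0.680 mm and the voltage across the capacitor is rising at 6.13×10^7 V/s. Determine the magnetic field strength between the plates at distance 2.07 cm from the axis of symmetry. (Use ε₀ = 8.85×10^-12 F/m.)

dE/dt = (dV/dt)/d = 9.015×10^10 V/(m·s); I_d = ε₀(πR²)(dE/dt) = (8.85×10^-12)(0.03941)(9.015×10^10) = 0.03144 A.
For r < R the Ampère–Maxwell law gives B(2πr) = μ₀ I_d (r²/R²), so B = μ₀ I_d r/(2πR²) = (4π×10^-7)(0.03144)(0.0207)/(2π·0.112²) = 1.04×10^-8 T.

1.04×10^-8 T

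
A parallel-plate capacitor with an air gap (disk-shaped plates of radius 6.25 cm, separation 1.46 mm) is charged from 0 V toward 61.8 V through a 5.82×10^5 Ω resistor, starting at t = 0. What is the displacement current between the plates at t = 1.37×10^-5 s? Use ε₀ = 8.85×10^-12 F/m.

With C = ε₀A/d = (8.85×10^-12)(0.01227)/(1.46×10^-3) = 7.438×10^-11 F, the time constant is τ = RC = 4.329×10^-5 s, so t/τ = 0.3165 and e^(−t/τ) = 0.7287.
I_d = I_cond = (V₀/R) e^(−t/τ) = (1.062×10^-4)(0.7287) = 7.74×10^-5 A.

7.74×10^-5 A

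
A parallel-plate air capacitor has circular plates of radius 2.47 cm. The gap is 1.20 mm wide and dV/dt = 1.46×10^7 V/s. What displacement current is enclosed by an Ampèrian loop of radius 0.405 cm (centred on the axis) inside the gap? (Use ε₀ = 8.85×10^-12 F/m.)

5.55×10^-6 A

With E = V/d, dE/dt = 1.217×10^10 V/(m·s) and πR² = 1.917×10^-3 m², giving I_d = ε₀ πR² dE/dt = 2.065×10^-4 A.
Through an area πr² the displacement current is I_d·(πr²/πR²) = I_d (r/R)² = 5.55×10^-6 A.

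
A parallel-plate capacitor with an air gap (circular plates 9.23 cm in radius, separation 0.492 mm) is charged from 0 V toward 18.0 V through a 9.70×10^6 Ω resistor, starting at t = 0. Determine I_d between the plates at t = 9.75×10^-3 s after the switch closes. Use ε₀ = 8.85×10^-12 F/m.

C = ε₀A/d = (8.85×10^-12)(0.02676)/(4.92×10^-4) = 4.814×10^-10 F and τ = RC = 4.670×10^-3 s. I_d in the gap equals the RC charging current.
I_d(t) = (V₀/R) e^(−t/τ) = 1.856×10^-6 · e^(−2.088) = 2.30×10^-7 A.

2.30×10^-7 A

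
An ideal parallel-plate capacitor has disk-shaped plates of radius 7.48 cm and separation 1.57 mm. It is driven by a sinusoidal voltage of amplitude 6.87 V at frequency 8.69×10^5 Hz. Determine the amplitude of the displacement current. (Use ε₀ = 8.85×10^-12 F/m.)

The displacement current equals the conduction current C dV/dt, which peaks at C V₀ ω.
With C = ε₀A/d = (8.85×10^-12)(0.01758)/(1.57×10^-3) = 9.910×10^-11 F and ω = 2πf = 5.460×10^6 rad/s, I_d,max = (9.910×10^-11)(6.87)(5.460×10^6) = 3.72×10^-3 A.

3.72×10^-3 A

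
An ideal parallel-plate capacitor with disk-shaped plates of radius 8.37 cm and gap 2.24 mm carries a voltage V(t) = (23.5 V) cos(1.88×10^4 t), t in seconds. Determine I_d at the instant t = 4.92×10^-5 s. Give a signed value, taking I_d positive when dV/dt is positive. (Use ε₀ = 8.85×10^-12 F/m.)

dE/dt = (V₀ω/d)·−sin(ωt) with ωt = 0.92496 rad: (23.5)(1.88×10^4)(-0.7986)/(2.24×10^-3) = -1.575×10^8 V/(m·s).
I_d = ε₀ A dE/dt = (8.85×10^-12)(0.02201)(-1.575×10^8) = -3.07×10^-5 A.

-3.07×10^-5 A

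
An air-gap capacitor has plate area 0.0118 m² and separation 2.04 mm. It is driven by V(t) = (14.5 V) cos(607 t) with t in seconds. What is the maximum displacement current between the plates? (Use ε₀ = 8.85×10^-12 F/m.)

The displacement current equals the conduction current C dV/dt, which peaks at C V₀ ω.
With C = ε₀A/d = (8.85×10^-12)(0.0118)/(2.04×10^-3) = 5.119×10^-11 F and ω = 607 rad/s, I_d,max = (5.119×10^-11)(14.5)(607) = 4.51×10^-7 A.

4.51×10^-7 A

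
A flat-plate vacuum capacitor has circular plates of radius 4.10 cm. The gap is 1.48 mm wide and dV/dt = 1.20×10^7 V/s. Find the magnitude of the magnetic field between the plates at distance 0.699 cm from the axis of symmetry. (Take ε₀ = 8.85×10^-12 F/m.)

I_d = C dV/dt with C = ε₀πR²/d = 3.158×10^-11 F, so I_d = (3.158×10^-11)(1.20×10^7) = 3.790×10^-4 A.
An Ampèrian loop of radius r encloses a fraction (r/R)² of I_d. Then B·2πr = μ₀ I_d (r/R)², giving B = μ₀ I_d r/(2πR²) = 3.15×10^-10 T.

3.15×10^-10 T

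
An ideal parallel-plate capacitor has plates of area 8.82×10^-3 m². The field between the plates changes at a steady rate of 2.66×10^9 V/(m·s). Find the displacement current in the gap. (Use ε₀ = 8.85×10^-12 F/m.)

The displacement current is ε₀ times dΦ_E/dt = ε₀ A dE/dt = (8.85×10^-12)(8.82×10^-3)(2.66×10^9) = 2.08×10^-4 A.

2.08×10^-4 A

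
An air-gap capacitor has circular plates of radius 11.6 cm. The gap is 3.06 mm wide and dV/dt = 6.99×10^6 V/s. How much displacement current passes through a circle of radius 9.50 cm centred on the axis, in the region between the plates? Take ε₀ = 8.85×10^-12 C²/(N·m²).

I_d = C dV/dt with C = ε₀πR²/d = 1.223×10^-10 F, so I_d = (1.223×10^-10)(6.99×10^6) = 8.549×10^-4 A.
Since J_d is uniform, the enclosed fraction is (r/R)² = 0.6707, giving I_d,enc = 5.73×10^-4 A.

5.73×10^-4 A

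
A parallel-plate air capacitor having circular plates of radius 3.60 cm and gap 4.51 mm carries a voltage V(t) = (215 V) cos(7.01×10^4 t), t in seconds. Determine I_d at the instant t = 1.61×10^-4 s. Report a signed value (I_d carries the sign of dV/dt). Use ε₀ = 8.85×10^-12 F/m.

dV/dt = (215)(7.01×10^4)·−sin(11.2861) = 1.444×10^7 V/s.
I_d = C dV/dt with C = ε₀A/d = (8.85×10^-12)(4.072×10^-3)/(4.51×10^-3) = 7.991×10^-12 F, so I_d = (7.991×10^-12)(1.444×10^7) = 1.15×10^-4 A.

1.15×10^-4 A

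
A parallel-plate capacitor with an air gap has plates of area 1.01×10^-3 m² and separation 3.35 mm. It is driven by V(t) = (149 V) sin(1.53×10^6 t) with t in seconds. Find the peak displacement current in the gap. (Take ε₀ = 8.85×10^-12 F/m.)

6.08×10^-4 A

C = ε₀A/d = (8.85×10^-12)(1.01×10^-3)/(3.35×10^-3) = 2.668×10^-12 F; ω = 1.53×10^6 rad/s.
I_d = C dV/dt, so |I_d|_max = C V₀ ω = (2.668×10^-12)(149)(1.53×10^6) = 6.08×10^-4 A.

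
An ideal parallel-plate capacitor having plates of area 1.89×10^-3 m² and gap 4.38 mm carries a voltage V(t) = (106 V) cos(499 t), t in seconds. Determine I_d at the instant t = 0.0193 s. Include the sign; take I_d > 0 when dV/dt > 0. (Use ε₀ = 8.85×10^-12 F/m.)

C = ε₀A/d = (8.85×10^-12)(1.89×10^-3)/(4.38×10^-3) = 3.819×10^-12 F. dV/dt = V₀ω·−sin(ωt); at ωt = 9.6307 rad this factor is 0.2045.
I_d = C dV/dt = (3.819×10^-12)(106)(499)(0.2045) = 4.13×10^-8 A.

4.13×10^-8 A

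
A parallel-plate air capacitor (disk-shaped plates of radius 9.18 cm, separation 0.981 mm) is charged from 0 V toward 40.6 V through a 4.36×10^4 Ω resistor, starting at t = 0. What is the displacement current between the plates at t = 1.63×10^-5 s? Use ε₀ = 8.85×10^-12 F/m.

C = ε₀A/d = (8.85×10^-12)(0.02647)/(9.81×10^-4) = 2.388×10^-10 F and τ = RC = 1.041×10^-5 s. I_d in the gap equals the RC charging current.
I_d(t) = (V₀/R) e^(−t/τ) = 9.312×10^-4 · e^(−1.566) = 1.95×10^-4 A.

1.95×10^-4 A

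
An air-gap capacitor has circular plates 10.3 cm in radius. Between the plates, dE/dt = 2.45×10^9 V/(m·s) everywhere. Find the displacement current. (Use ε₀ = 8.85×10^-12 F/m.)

7.23×10^-4 A

The displacement current is ε₀ times dΦ_E/dt = ε₀ A dE/dt = (8.85×10^-12)(0.03333)(2.45×10^9) = 7.23×10^-4 A.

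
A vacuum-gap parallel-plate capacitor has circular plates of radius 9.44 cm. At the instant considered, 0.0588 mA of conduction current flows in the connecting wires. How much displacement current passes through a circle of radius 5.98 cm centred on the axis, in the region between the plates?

By continuity the displacement current in the gap matches the conduction current: I_d = 5.88×10^-5 A.
Through an area πr² the displacement current is I_d·(πr²/πR²) = I_d (r/R)² = 2.36×10^-5 A.

2.36×10^-5 A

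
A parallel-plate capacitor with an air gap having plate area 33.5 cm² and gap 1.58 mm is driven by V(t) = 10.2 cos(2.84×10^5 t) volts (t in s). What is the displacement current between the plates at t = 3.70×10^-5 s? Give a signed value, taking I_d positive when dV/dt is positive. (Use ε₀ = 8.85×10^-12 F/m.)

4.80×10^-5 A

dE/dt = (V₀ω/d)·−sin(ωt) with ωt = 10.508 rad: (10.2)(2.84×10^5)(0.8835)/(1.58×10^-3) = 1.620×10^9 V/(m·s).
I_d = ε₀ A dE/dt = (8.85×10^-12)(3.35×10^-3)(1.620×10^9) = 4.80×10^-5 A.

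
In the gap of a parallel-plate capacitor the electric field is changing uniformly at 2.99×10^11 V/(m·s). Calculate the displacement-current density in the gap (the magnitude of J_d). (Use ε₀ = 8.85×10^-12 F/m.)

J_d = ε₀ dE/dt = (8.85×10^-12)(2.99×10^11) = 2.65 A/m².

2.65 A/m²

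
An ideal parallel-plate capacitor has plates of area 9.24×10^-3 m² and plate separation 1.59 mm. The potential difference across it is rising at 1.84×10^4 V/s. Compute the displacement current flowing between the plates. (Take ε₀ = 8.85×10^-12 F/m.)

E = V/d so dE/dt = (dV/dt)/d = 1.157×10^7 V/(m·s), and I_d = ε₀ A dE/dt = (8.85×10^-12)(9.24×10^-3)(1.157×10^7) = 9.46×10^-7 A.

9.46×10^-7 A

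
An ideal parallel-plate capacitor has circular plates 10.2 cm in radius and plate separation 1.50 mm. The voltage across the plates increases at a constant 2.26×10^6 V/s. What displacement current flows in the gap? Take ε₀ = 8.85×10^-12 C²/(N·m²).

4.36×10^-4 A

The displacement current equals the charging current C dV/dt. With C = ε₀A/d = (8.85×10^-12)(0.03269)/(1.50×10^-3) = 1.929×10^-10 F, I_d = (1.929×10^-10)(2.26×10^6) = 4.36×10^-4 A.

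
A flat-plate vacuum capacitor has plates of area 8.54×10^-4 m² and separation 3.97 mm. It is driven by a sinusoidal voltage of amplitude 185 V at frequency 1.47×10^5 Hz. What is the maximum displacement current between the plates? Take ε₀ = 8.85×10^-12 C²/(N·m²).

(dE/dt)_max = V₀ω/d = 4.304×10^10 V/(m·s); ω = 2πf = 9.236×10^5 rad/s.
I_d,max = ε₀ A (dE/dt)_max = (8.85×10^-12)(8.54×10^-4)(4.304×10^10) = 3.25×10^-4 A.

3.25×10^-4 A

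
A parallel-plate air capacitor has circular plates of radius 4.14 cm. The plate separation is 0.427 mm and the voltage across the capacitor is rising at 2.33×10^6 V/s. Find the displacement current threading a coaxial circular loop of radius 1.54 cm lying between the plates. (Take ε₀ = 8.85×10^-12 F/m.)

I_d = C dV/dt with C = ε₀πR²/d = 1.116×10^-10 F, so I_d = (1.116×10^-10)(2.33×10^6) = 2.600×10^-4 A.
Through an area πr² the displacement current is I_d·(πr²/πR²) = I_d (r/R)² = 3.60×10^-5 A.

3.60×10^-5 A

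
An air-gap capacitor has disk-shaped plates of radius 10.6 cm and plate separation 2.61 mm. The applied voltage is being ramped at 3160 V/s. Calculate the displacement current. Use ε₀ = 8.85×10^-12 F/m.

3.78×10^-7 A

The field between the plates is E = V/d, so dE/dt = (3160)/(2.61×10^-3 m) = 1.211×10^6 V/(m·s).
I_d = ε₀ A (dE/dt) = (8.85×10^-12)(0.03530)(1.211×10^6) = 3.78×10^-7 A.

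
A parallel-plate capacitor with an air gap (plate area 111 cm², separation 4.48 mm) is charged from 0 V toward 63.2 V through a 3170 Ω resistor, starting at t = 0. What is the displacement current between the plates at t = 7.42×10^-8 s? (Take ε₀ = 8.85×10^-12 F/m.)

C = ε₀A/d = (8.85×10^-12)(0.0111)/(4.48×10^-3) = 2.193×10^-11 F, so τ = RC = 6.952×10^-8 s.
The conduction current is I(t) = (V₀/R) e^(−t/τ), and the displacement current between the plates equals it.
t/τ = 1.067; I_d = (63.2/3170) · e^(−1.067) = (0.01994)(0.3440) = 6.86×10^-3 A.

6.86×10^-3 A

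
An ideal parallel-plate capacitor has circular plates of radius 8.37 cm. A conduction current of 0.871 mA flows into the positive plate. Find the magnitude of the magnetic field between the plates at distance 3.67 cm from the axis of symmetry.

No conduction current crosses the gap, so I_d there equals the 8.71×10^-4 A in the leads.
For r < R the Ampère–Maxwell law gives B(2πr) = μ₀ I_d (r²/R²), so B = μ₀ I_d r/(2πR²) = (4π×10^-7)(8.71×10^-4)(0.0367)/(2π·0.0837²) = 9.13×10^-10 T.

9.13×10^-10 T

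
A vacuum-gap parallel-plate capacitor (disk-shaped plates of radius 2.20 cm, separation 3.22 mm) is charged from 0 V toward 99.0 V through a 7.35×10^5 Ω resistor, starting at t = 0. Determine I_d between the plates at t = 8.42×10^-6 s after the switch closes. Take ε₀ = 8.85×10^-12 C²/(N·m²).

8.69×10^-6 A

With C = ε₀A/d = (8.85×10^-12)(1.521×10^-3)/(3.22×10^-3) = 4.180×10^-12 F, the time constant is τ = RC = 3.072×10^-6 s, so t/τ = 2.741 and e^(−t/τ) = 0.06451.
I_d = I_cond = (V₀/R) e^(−t/τ) = (1.347×10^-4)(0.06451) = 8.69×10^-6 A.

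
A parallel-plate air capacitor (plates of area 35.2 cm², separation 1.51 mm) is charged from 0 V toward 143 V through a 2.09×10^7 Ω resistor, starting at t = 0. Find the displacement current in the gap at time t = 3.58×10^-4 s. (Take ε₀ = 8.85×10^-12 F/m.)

2.98×10^-6 A

With C = ε₀A/d = (8.85×10^-12)(3.52×10^-3)/(1.51×10^-3) = 2.063×10^-11 F, the time constant is τ = RC = 4.312×10^-4 s, so t/τ = 0.8302 and e^(−t/τ) = 0.4360.
I_d = I_cond = (V₀/R) e^(−t/τ) = (6.842×10^-6)(0.4360) = 2.98×10^-6 A.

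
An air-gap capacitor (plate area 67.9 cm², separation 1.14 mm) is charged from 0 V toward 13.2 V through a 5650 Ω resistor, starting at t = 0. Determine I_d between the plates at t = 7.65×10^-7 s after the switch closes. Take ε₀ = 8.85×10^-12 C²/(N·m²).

With C = ε₀A/d = (8.85×10^-12)(6.79×10^-3)/(1.14×10^-3) = 5.271×10^-11 F, the time constant is τ = RC = 2.978×10^-7 s, so t/τ = 2.569 and e^(−t/τ) = 0.07661.
I_d = I_cond = (V₀/R) e^(−t/τ) = (2.336×10^-3)(0.07661) = 1.79×10^-4 A.

1.79×10^-4 A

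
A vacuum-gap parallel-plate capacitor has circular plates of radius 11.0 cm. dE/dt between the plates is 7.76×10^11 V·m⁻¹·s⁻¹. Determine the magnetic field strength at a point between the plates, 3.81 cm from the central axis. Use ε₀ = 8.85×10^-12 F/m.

1.64×10^-7 T

Through the whole plate area (πR² = 0.03801 m²), I_d = ε₀ πR² dE/dt = 0.2610 A.
An Ampèrian loop of radius r encloses a fraction (r/R)² of I_d. Then B·2πr = μ₀ I_d (r/R)², giving B = μ₀ I_d r/(2πR²) = 1.64×10^-7 T.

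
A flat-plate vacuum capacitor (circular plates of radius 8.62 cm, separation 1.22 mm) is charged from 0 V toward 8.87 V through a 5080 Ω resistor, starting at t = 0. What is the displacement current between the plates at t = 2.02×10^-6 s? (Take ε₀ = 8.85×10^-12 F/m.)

1.67×10^-4 A

C = ε₀A/d = (8.85×10^-12)(0.02334)/(1.22×10^-3) = 1.693×10^-10 F, so τ = RC = 8.600×10^-7 s.
The conduction current is I(t) = (V₀/R) e^(−t/τ), and the displacement current between the plates equals it.
t/τ = 2.349; I_d = (8.87/5080) · e^(−2.349) = (1.746×10^-3)(0.09546) = 1.67×10^-4 A.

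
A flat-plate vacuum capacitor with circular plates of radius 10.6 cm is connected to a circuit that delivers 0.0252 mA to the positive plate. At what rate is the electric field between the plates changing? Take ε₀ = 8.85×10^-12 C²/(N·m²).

The displacement current between the plates equals the conduction current, I_d = 0.0252 mA.
Then dE/dt = I_d/(ε₀A) = 8.07×10^7 V/(m·s).

8.07×10^7 V/(m·s)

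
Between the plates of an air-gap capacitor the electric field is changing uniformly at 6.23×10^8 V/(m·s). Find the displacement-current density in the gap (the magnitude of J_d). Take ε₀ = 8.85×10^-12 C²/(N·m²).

5.51×10^-3 A/m²

J_d = ε₀ dE/dt = (8.85×10^-12)(6.23×10^8) = 5.51×10^-3 A/m².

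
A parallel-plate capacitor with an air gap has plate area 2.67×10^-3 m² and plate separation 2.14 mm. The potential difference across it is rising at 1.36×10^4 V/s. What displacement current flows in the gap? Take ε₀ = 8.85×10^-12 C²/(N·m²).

The field between the plates is E = V/d, so dE/dt = (1.36×10^4)/(2.14×10^-3 m) = 6.355×10^6 V/(m·s).
I_d = ε₀ A (dE/dt) = (8.85×10^-12)(2.67×10^-3)(6.355×10^6) = 1.50×10^-7 A.

1.50×10^-7 A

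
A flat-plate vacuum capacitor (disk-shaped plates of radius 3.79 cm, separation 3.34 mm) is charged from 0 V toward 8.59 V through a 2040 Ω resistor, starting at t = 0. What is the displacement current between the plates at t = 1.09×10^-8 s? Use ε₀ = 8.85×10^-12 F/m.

2.69×10^-3 A

With C = ε₀A/d = (8.85×10^-12)(4.513×10^-3)/(3.34×10^-3) = 1.196×10^-11 F, the time constant is τ = RC = 2.440×10^-8 s, so t/τ = 0.4467 and e^(−t/τ) = 0.6397.
I_d = I_cond = (V₀/R) e^(−t/τ) = (4.211×10^-3)(0.6397) = 2.69×10^-3 A.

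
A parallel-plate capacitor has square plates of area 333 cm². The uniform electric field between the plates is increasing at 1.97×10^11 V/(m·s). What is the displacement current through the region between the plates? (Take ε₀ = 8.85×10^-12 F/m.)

0.0581 A

With a uniform field, Φ_E = EA, so I_d = ε₀ A dE/dt = 0.0581 A.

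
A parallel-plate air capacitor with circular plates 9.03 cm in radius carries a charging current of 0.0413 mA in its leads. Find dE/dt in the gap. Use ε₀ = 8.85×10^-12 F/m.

By continuity, I_d in the gap equals the 0.0413 mA flowing in the wire.
Then dE/dt = I_d/(ε₀A) = 1.82×10^8 V/(m·s).

1.82×10^8 V/(m·s)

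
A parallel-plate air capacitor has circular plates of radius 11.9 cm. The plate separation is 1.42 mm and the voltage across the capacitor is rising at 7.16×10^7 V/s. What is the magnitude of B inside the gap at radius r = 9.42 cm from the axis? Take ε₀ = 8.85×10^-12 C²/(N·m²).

2.64×10^-8 T

dE/dt = (dV/dt)/d = 5.042×10^10 V/(m·s); I_d = ε₀(πR²)(dE/dt) = (8.85×10^-12)(0.04449)(5.042×10^10) = 0.01985 A.
∮B·dl = μ₀ I_d,enc with I_d,enc = I_d r²/R² = 0.01244 A; so B = μ₀ I_d,enc/(2πr) = 2.64×10^-8 T.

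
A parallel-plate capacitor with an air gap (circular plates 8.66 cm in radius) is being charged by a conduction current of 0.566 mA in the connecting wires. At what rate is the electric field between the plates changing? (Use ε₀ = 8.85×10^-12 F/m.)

By continuity, I_d in the gap equals the 0.566 mA flowing in the wire.
Inverting I_d = ε₀ A dE/dt gives dE/dt = 5.66×10^-4 / (8.85×10^-12 · 0.02356) = 2.71×10^9 V/(m·s).

2.71×10^9 V/(m·s)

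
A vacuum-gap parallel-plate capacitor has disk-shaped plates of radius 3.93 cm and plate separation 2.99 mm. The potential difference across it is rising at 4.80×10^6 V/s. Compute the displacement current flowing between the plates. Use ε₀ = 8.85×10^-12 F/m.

6.89×10^-5 A

The field between the plates is E = V/d, so dE/dt = (4.80×10^6)/(2.99×10^-3 m) = 1.605×10^9 V/(m·s).
I_d = ε₀ A (dE/dt) = (8.85×10^-12)(4.852×10^-3)(1.605×10^9) = 6.89×10^-5 A.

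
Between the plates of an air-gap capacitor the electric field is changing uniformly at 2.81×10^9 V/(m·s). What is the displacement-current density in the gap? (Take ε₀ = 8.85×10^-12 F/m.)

0.0249 A/m²

J_d = ε₀ dE/dt = (8.85×10^-12)(2.81×10^9) = 0.0249 A/m².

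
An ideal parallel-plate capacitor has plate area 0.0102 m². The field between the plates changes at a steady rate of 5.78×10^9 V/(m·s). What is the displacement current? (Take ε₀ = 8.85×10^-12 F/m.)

5.22×10^-4 A

The displacement current is ε₀ times dΦ_E/dt = ε₀ A dE/dt = (8.85×10^-12)(0.0102)(5.78×10^9) = 5.22×10^-4 A.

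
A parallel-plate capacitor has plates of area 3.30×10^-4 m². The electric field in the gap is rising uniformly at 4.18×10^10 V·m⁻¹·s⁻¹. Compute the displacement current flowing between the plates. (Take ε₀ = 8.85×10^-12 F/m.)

1.22×10^-4 A

With a uniform field, Φ_E = EA, so I_d = ε₀ A dE/dt = 1.22×10^-4 A.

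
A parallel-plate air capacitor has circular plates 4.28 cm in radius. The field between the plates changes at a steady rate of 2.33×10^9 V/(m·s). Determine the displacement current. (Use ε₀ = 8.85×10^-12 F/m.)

The displacement current is ε₀ times dΦ_E/dt = ε₀ A dE/dt = (8.85×10^-12)(5.755×10^-3)(2.33×10^9) = 1.19×10^-4 A.

1.19×10^-4 A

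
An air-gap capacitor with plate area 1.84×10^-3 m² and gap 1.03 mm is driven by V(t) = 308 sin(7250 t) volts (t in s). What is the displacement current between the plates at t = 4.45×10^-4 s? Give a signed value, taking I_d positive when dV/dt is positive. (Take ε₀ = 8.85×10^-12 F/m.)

dE/dt = (V₀ω/d)·cos(ωt) with ωt = 3.22625 rad: (308)(7250)(-0.9964)/(1.03×10^-3) = -2.160×10^9 V/(m·s).
I_d = ε₀ A dE/dt = (8.85×10^-12)(1.84×10^-3)(-2.160×10^9) = -3.52×10^-5 A.

-3.52×10^-5 A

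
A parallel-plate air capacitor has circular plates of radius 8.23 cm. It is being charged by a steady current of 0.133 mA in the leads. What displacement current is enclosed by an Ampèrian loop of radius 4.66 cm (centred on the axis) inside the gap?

Between the plates the displacement current equals the wire current: I_d = 0.133 mA = 1.33×10^-4 A.
Through an area πr² the displacement current is I_d·(πr²/πR²) = I_d (r/R)² = 4.26×10^-5 A.

4.26×10^-5 A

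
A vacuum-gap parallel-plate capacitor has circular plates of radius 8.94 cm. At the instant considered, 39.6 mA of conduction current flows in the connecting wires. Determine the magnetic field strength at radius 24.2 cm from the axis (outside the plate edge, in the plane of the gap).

3.27×10^-8 T

Between the plates the displacement current equals the wire current: I_d = 39.6 mA = 0.0396 A.
Outside the plates the loop encloses all of I_d, so B·2πr = μ₀ I_d and B = 3.27×10^-8 T.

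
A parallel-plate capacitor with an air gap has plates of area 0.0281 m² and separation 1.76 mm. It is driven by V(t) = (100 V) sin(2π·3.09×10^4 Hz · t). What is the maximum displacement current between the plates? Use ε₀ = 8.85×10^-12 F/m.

2.74×10^-3 A

C = ε₀A/d = (8.85×10^-12)(0.0281)/(1.76×10^-3) = 1.413×10^-10 F; ω = 2πf = 1.942×10^5 rad/s.
I_d = C dV/dt, so |I_d|_max = C V₀ ω = (1.413×10^-10)(100)(1.942×10^5) = 2.74×10^-3 A.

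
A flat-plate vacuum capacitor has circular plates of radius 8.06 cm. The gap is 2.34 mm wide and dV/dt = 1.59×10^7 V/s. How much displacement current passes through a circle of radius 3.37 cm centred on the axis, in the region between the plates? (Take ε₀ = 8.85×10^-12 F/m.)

dE/dt = (dV/dt)/d = 6.795×10^9 V/(m·s); I_d = ε₀(πR²)(dE/dt) = (8.85×10^-12)(0.02041)(6.795×10^9) = 1.227×10^-3 A.
Through an area πr² the displacement current is I_d·(πr²/πR²) = I_d (r/R)² = 2.15×10^-4 A.

2.15×10^-4 A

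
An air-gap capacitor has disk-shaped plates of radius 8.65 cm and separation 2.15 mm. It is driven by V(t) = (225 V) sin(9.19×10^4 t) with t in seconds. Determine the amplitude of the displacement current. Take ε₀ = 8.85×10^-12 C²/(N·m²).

The displacement current equals the conduction current C dV/dt, which peaks at C V₀ ω.
With C = ε₀A/d = (8.85×10^-12)(0.02351)/(2.15×10^-3) = 9.677×10^-11 F and ω = 9.19×10^4 rad/s, I_d,max = (9.677×10^-11)(225)(9.19×10^4) = 2.00×10^-3 A.

2.00×10^-3 A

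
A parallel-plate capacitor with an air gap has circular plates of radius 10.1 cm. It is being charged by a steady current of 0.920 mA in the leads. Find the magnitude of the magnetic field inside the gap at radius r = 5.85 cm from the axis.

1.06×10^-9 T

Between the plates the displacement current equals the wire current: I_d = 0.920 mA = 9.20×10^-4 A.
For r < R the Ampère–Maxwell law gives B(2πr) = μ₀ I_d (r²/R²), so B = μ₀ I_d r/(2πR²) = (4π×10^-7)(9.20×10^-4)(0.0585)/(2π·0.101²) = 1.06×10^-9 T.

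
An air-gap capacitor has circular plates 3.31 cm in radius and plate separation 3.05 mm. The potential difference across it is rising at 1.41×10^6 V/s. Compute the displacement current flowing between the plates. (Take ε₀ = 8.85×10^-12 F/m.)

1.41×10^-5 A

E = V/d so dE/dt = (dV/dt)/d = 4.623×10^8 V/(m·s), and I_d = ε₀ A dE/dt = (8.85×10^-12)(3.442×10^-3)(4.623×10^8) = 1.41×10^-5 A.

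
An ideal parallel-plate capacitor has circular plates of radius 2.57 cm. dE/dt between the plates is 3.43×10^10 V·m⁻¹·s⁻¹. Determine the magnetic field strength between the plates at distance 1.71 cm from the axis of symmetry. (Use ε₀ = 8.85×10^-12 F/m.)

I_d = ε₀ dΦ_E/dt = ε₀ πR² (dE/dt) = (8.85×10^-12)(2.075×10^-3)(3.43×10^10) = 6.299×10^-4 A through the full plate area.
An Ampèrian loop of radius r encloses a fraction (r/R)² of I_d. Then B·2πr = μ₀ I_d (r/R)², giving B = μ₀ I_d r/(2πR²) = 3.26×10^-9 T.

3.26×10^-9 T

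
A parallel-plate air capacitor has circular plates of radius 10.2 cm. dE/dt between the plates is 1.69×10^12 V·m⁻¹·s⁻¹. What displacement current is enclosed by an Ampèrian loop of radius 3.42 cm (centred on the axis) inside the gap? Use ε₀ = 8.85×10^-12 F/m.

0.0550 A

I_d = ε₀ dΦ_E/dt = ε₀ πR² (dE/dt) = (8.85×10^-12)(0.03269)(1.69×10^12) = 0.4889 A through the full plate area.
The field is uniform, so I_d,enc = I_d (r/R)² = (0.4889)(3.42/10.2)² = 0.0550 A.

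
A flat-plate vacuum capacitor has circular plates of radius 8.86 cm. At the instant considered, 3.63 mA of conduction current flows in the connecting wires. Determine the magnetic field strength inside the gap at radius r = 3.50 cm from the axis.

No conduction current crosses the gap, so I_d there equals the 3.63×10^-3 A in the leads.
For r < R the Ampère–Maxwell law gives B(2πr) = μ₀ I_d (r²/R²), so B = μ₀ I_d r/(2πR²) = (4π×10^-7)(3.63×10^-3)(0.0350)/(2π·0.0886²) = 3.24×10^-9 T.

3.24×10^-9 T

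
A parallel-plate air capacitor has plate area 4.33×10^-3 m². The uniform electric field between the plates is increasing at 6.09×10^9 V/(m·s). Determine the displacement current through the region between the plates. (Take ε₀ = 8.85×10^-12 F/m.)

I_d = ε₀ A (dE/dt) = (8.85×10^-12)(4.33×10^-3 m²)(6.09×10^9) = 2.33×10^-4 A.

2.33×10^-4 A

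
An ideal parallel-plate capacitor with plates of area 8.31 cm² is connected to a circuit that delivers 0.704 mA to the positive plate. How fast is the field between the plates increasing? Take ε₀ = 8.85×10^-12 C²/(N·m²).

9.57×10^10 V/(m·s)

By continuity, I_d in the gap equals the 0.704 mA flowing in the wire.
Since I_d = ε₀ A dE/dt, dE/dt = I_d/(ε₀A) = (7.04×10^-4)/((8.85×10^-12)(8.31×10^-4)) = 9.57×10^10 V/(m·s).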